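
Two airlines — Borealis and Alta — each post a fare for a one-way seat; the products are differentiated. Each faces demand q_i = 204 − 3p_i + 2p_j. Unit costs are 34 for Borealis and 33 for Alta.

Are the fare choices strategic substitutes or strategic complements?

strategic complements

Borealis's profit: π = (p_{Borealis} − 34)(204 − 3p_{Borealis} + 2p_{Alta}).
∂π/∂p_{Borealis} = 306 − 6p_{Borealis} + 2p_{Alta} = 0 ⇒ p_{Borealis} = 51 + (1/3)p_{Alta}.
The best-response slope dp_{Borealis}/dp_{Alta} = 1/3 > 0: the reaction function is upward-sloping, so the choices are strategic complements.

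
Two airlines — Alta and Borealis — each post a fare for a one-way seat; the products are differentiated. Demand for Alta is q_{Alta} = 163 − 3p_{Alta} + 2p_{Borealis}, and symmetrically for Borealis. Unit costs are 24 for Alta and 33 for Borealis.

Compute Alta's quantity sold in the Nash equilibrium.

109.3125

Alta's profit: π = (p_{Alta} − 24)(163 − 3p_{Alta} + 2p_{Borealis}).
∂π/∂p_{Alta} = 235 − 6p_{Alta} + 2p_{Borealis} = 0 ⇒ p_{Alta} = 235/6 + (1/3)p_{Borealis}.
Similarly p_{Borealis} = 131/3 + (1/3)p_{Alta}.
Plugging p_{Borealis} into Alta's best response: p_{Alta} = 235/6 + (1/3)(131/3 + (1/3)p_{Alta}) ⇒ (8/9)p_{Alta} = 967/18, so p_{Alta} = 60.4375.
Then p_{Borealis} = 131/3 + (1/3)·60.4375 = 63.8125.
q_{Alta} = 163 − 3·60.4375 + 2·63.8125 = 109.3125.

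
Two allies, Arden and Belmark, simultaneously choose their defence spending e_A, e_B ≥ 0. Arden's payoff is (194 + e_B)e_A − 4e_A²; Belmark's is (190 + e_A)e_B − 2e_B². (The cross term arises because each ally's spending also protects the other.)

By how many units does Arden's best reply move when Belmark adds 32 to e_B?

4

Expanding Arden's payoff: 194e_A + e_Be_A − 4e_A².
∂π/∂e_A = 194 + e_B − 8e_A = 0, so e_A = 24.25 + 0.125e_B.
The reaction-function slope is 0.125, so a 32-unit rise in e_B moves e_A by 0.125 × 32 = 4. Arden's best response rises — the actions are strategic complements.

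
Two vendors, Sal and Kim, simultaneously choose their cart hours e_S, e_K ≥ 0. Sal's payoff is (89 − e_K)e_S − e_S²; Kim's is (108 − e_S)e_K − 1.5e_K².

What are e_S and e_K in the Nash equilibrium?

Expanding Sal's payoff: 89e_S − e_Ke_S − e_S².
∂π/∂e_S = 89 − e_K − 2e_S = 0, so e_S = 44.5 − 0.5e_K.
Likewise for Kim: e_K = 36 − (1/3)e_S.
Substituting the second reaction function into the first: e_S = 44.5 − 0.5(36 − (1/3)e_S), which gives (5/6)e_S = 26.5 ⇒ e_S = 31.8.
Then e_K = 36 − (1/3)·31.8 = 25.4.

31.8, 25.4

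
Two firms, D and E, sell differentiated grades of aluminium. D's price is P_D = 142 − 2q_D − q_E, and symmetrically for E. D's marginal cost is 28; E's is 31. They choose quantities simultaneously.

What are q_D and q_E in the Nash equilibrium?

Firm D's profit: π = q_D(142 − 2q_D − q_E) − 28q_D.
∂π/∂q_D = 114 − 4q_D − q_E = 0 ⇒ q_D = 28.5 − 0.25q_E.
Similarly q_E = 27.75 − 0.25q_D.
Solving the two reaction functions simultaneously: (1 − (−0.25)(−0.25))q_D = 28.5 − 0.25·27.75, so 0.9375q_D = 21.5625 and q_D = 23.
Then q_E = 27.75 − 0.25·23 = 22.

23, 22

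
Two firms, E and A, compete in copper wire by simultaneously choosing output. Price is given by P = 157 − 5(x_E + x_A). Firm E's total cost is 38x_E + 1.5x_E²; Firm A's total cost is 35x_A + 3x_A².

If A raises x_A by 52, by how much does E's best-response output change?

Firm E's profit: π = x_E(157 − 5(x_E + x_A)) − 38x_E − 1.5x_E².
∂π/∂x_E = 119 − 13x_E − 5x_A = 0, so x_E = 119/13 − (5/13)x_A.
The reaction-function slope is −5/13, so a 52-unit rise in x_A moves x_E by −5/13 × 52 = −20. E's best response falls — the actions are strategic substitutes.

-20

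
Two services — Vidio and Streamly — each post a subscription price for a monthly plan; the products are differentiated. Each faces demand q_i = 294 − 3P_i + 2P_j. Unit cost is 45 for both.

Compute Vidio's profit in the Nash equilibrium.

11625.1875

Vidio's profit: π = (P_{Vidio} − 45)(294 − 3P_{Vidio} + 2P_{Streamly}).
∂π/∂P_{Vidio} = 429 − 6P_{Vidio} + 2P_{Streamly} = 0 ⇒ P_{Vidio} = 71.5 + (1/3)P_{Streamly}.
Setting P_{Vidio} = P_{Streamly} in the reaction function: P_{Vidio} = 71.5 + (1/3)P_{Vidio}, so P_{Vidio} = 71.5 / (2/3) = 107.25.
q_{Vidio} = 294 − 3·107.25 + 2·107.25 = 186.75.
Profit = (107.25 − 45)·186.75 = 11625.1875.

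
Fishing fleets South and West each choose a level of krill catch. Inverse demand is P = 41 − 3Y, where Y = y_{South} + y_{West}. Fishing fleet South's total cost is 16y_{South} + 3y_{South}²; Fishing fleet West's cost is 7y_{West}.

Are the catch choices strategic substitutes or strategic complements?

strategic substitutes

Fishing fleet South's profit: π = y_{South}(41 − 3(y_{South} + y_{West})) − 16y_{South} − 3y_{South}².
∂π/∂y_{South} = 25 − 12y_{South} − 3y_{West} = 0, so y_{South} = 25/12 − 0.25y_{West}.
The best-response slope dy_{South}/dy_{West} = −0.25 < 0: the reaction function is downward-sloping, so the choices are strategic substitutes.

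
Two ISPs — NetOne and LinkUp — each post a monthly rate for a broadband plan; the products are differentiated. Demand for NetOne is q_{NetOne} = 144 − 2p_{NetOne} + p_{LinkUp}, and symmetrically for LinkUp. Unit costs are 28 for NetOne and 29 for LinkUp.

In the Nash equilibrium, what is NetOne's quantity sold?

77.6

NetOne's profit: π = (p_{NetOne} − 28)(144 − 2p_{NetOne} + p_{LinkUp}).
∂π/∂p_{NetOne} = 200 − 4p_{NetOne} + p_{LinkUp} = 0 ⇒ p_{NetOne} = 50 + 0.25p_{LinkUp}.
Similarly p_{LinkUp} = 50.5 + 0.25p_{NetOne}.
Plugging p_{LinkUp} into NetOne's best response: p_{NetOne} = 50 + 0.25(50.5 + 0.25p_{NetOne}) ⇒ 0.9375p_{NetOne} = 62.625, so p_{NetOne} = 66.8.
Then p_{LinkUp} = 50.5 + 0.25·66.8 = 67.2.
q_{NetOne} = 144 − 2·66.8 + 67.2 = 77.6.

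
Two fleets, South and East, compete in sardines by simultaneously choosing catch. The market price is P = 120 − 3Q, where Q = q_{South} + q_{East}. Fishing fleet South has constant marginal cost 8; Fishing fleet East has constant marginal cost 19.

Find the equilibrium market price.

Fishing fleet South's profit: π = q_{South}(120 − 3(q_{South} + q_{East})) − 8q_{South}.
∂π/∂q_{South} = 112 − 6q_{South} − 3q_{East} = 0, so q_{South} = 56/3 − 0.5q_{East}.
By the same steps for East: q_{East} = 101/6 − 0.5q_{South}.
Solving the two reaction functions simultaneously: (1 − (−0.5)(−0.5))q_{South} = 56/3 − 0.5·(101/6), so 0.75q_{South} = 10.25 and q_{South} = 41/3.
Then q_{East} = 101/6 − 0.5·(41/3) = 10.
Equilibrium price: P = 120 − 3·(71/3) = 49.

49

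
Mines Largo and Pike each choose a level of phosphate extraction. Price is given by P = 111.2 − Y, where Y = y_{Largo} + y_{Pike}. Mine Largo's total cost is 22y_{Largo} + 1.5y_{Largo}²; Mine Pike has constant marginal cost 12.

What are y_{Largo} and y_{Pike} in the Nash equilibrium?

Mine Largo's profit: π = y_{Largo}(111.2 − (y_{Largo} + y_{Pike})) − 22y_{Largo} − 1.5y_{Largo}².
∂π/∂y_{Largo} = 89.2 − 5y_{Largo} − y_{Pike} = 0, so y_{Largo} = 17.84 − 0.2y_{Pike}.
For Pike: ∂π/∂y_{Pike} = 99.2 − 2y_{Pike} − y_{Largo} = 0 ⇒ y_{Pike} = 49.6 − 0.5y_{Largo}.
Solving the two reaction functions simultaneously: (1 − (−0.2)(−0.5))y_{Largo} = 17.84 − 0.2·49.6, so 0.9y_{Largo} = 7.92 and y_{Largo} = 8.8.
Then y_{Pike} = 49.6 − 0.5·8.8 = 45.2.

8.8, 45.2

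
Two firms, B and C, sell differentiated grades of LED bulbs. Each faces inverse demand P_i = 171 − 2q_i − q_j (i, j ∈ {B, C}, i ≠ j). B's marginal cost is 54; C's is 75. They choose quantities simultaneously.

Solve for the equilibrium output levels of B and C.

Firm B's profit: π = q_B(171 − 2q_B − q_C) − 54q_B.
∂π/∂q_B = 117 − 4q_B − q_C = 0 ⇒ q_B = 29.25 − 0.25q_C.
Similarly q_C = 24 − 0.25q_B.
Plugging q_C into B's best response: q_B = 29.25 − 0.25(24 − 0.25q_B) ⇒ 0.9375q_B = 23.25, so q_B = 24.8.
Then q_C = 24 − 0.25·24.8 = 17.8.

24.8, 17.8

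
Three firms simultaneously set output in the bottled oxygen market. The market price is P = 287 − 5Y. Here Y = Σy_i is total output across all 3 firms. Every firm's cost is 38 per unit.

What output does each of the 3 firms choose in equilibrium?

12.45

A representative firm's profit is π_i = y_i(287 − 5Y) − 38y_i, with Y = y_i + Σ_{j≠i} y_j.
First-order condition: 249 − 10y_i − 5Σ_{j≠i} y_j = 0.
In a symmetric equilibrium every firm chooses the same y, so Σ_{j≠i} y_j = 2y. The condition becomes 249 − 20y = 0, giving y = 249/20 = 12.45.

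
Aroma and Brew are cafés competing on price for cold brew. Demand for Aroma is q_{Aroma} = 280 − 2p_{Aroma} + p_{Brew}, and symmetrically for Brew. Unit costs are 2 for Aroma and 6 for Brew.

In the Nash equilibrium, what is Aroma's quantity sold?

Aroma's profit: π = (p_{Aroma} − 2)(280 − 2p_{Aroma} + p_{Brew}).
∂π/∂p_{Aroma} = 284 − 4p_{Aroma} + p_{Brew} = 0 ⇒ p_{Aroma} = 71 + 0.25p_{Brew}.
Similarly p_{Brew} = 73 + 0.25p_{Aroma}.
Solving the two reaction functions simultaneously: (1 − (0.25)(0.25))p_{Aroma} = 71 + 0.25·73, so 0.9375p_{Aroma} = 89.25 and p_{Aroma} = 95.2.
Then p_{Brew} = 73 + 0.25·95.2 = 96.8.
q_{Aroma} = 280 − 2·95.2 + 96.8 = 186.4.

186.4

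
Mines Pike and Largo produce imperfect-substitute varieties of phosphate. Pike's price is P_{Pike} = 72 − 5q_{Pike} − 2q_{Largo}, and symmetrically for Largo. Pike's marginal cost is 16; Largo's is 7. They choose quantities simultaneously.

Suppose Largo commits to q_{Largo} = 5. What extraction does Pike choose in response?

Mine Pike's profit: π = q_{Pike}(72 − 5q_{Pike} − 2q_{Largo}) − 16q_{Pike}.
∂π/∂q_{Pike} = 56 − 10q_{Pike} − 2q_{Largo} = 0 ⇒ q_{Pike} = 5.6 − 0.2q_{Largo}.
At q_{Largo} = 5: q_{Pike} = 5.6 − 0.2·5 = 4.6.

4.6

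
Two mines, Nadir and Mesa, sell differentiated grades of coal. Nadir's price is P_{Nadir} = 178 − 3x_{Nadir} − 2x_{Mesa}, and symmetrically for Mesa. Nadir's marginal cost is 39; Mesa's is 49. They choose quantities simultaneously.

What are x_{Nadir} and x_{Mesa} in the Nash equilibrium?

18, 15.5

Mine Nadir's profit: π = x_{Nadir}(178 − 3x_{Nadir} − 2x_{Mesa}) − 39x_{Nadir}.
∂π/∂x_{Nadir} = 139 − 6x_{Nadir} − 2x_{Mesa} = 0 ⇒ x_{Nadir} = 139/6 − (1/3)x_{Mesa}.
Similarly x_{Mesa} = 21.5 − (1/3)x_{Nadir}.
Plugging x_{Mesa} into Nadir's best response: x_{Nadir} = 139/6 − (1/3)(21.5 − (1/3)x_{Nadir}) ⇒ (8/9)x_{Nadir} = 16, so x_{Nadir} = 18.
Then x_{Mesa} = 21.5 − (1/3)·18 = 15.5.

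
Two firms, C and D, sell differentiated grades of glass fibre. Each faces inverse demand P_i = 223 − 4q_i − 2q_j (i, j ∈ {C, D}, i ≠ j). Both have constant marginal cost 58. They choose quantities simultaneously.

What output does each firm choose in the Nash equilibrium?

Firm C's profit: π = q_C(223 − 4q_C − 2q_D) − 58q_C.
∂π/∂q_C = 165 − 8q_C − 2q_D = 0 ⇒ q_C = 20.625 − 0.25q_D.
The game is symmetric, so in equilibrium q_D = q_C: the reaction function gives 1.25q_C = 20.625, hence q_C = 16.5.

16.5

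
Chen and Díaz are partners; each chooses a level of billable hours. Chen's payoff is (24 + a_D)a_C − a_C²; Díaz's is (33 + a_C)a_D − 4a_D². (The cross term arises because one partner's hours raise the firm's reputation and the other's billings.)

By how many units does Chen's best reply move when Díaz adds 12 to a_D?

Expanding Chen's payoff: 24a_C + a_Da_C − a_C².
∂π/∂a_C = 24 + a_D − 2a_C = 0, so a_C = 12 + 0.5a_D.
The reaction-function slope is 0.5, so a 12-unit rise in a_D moves a_C by 0.5 × 12 = 6. Chen's best response rises — the actions are strategic complements.

6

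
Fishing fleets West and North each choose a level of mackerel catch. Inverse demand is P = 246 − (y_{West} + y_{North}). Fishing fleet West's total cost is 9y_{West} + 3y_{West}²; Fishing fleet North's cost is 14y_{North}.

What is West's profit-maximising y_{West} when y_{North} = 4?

Fishing fleet West's profit: π = y_{West}(246 − (y_{West} + y_{North})) − 9y_{West} − 3y_{West}².
∂π/∂y_{West} = 237 − 8y_{West} − y_{North} = 0, so y_{West} = 29.625 − 0.125y_{North}.
At y_{North} = 4: y_{West} = 29.625 − 0.125·4 = 29.125.

29.125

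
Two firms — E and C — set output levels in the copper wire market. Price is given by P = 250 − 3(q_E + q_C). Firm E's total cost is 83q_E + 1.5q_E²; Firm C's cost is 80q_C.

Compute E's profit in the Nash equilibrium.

537.92

Firm E's profit: π = q_E(250 − 3(q_E + q_C)) − 83q_E − 1.5q_E².
∂π/∂q_E = 167 − 9q_E − 3q_C = 0, so q_E = 167/9 − (1/3)q_C.
For C: ∂π/∂q_C = 170 − 6q_C − 3q_E = 0 ⇒ q_C = 85/3 − 0.5q_E.
Substituting the second reaction function into the first: q_E = 167/9 − (1/3)(85/3 − 0.5q_E), which gives (5/6)q_E = 82/9 ⇒ q_E = 164/15.
Then q_C = 85/3 − 0.5·(164/15) = 343/15.
Price P = 250 − 3·33.8 = 148.6.
E's profit: (148.6 − 83)·(164/15) − 1.5(164/15)² = 537.92.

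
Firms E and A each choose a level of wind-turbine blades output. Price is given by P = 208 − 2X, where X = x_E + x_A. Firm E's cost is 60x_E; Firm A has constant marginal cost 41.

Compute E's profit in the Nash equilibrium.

Firm E's profit: π = x_E(208 − 2(x_E + x_A)) − 60x_E.
∂π/∂x_E = 148 − 4x_E − 2x_A = 0, so x_E = 37 − 0.5x_A.
By the same steps for A: x_A = 41.75 − 0.5x_E.
Solving the two reaction functions simultaneously: (1 − (−0.5)(−0.5))x_E = 37 − 0.5·41.75, so 0.75x_E = 16.125 and x_E = 21.5.
Then x_A = 41.75 − 0.5·21.5 = 31.
Price P = 208 − 2·52.5 = 103.
E's profit: (103 − 60)·21.5 = 924.5.

924.5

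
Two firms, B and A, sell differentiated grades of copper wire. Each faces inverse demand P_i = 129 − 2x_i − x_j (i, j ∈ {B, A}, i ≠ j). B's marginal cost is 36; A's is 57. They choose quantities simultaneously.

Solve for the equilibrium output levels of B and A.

Firm B's profit: π = x_B(129 − 2x_B − x_A) − 36x_B.
∂π/∂x_B = 93 − 4x_B − x_A = 0 ⇒ x_B = 23.25 − 0.25x_A.
Similarly x_A = 18 − 0.25x_B.
Substituting the second reaction function into the first: x_B = 23.25 − 0.25(18 − 0.25x_B), which gives 0.9375x_B = 18.75 ⇒ x_B = 20.
Then x_A = 18 − 0.25·20 = 13.

20, 13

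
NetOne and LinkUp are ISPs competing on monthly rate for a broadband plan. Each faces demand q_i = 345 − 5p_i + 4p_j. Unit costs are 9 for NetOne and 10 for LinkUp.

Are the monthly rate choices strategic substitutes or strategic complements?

NetOne's profit: π = (p_{NetOne} − 9)(345 − 5p_{NetOne} + 4p_{LinkUp}).
∂π/∂p_{NetOne} = 390 − 10p_{NetOne} + 4p_{LinkUp} = 0 ⇒ p_{NetOne} = 39 + 0.4p_{LinkUp}.
The best-response slope dp_{NetOne}/dp_{LinkUp} = 0.4 > 0: the reaction function is upward-sloping, so the choices are strategic complements.

strategic complements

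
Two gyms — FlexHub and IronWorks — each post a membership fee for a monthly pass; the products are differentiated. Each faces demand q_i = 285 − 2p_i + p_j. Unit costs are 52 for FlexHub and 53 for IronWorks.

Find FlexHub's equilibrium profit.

12105.68

FlexHub's profit: π = (p_{FlexHub} − 52)(285 − 2p_{FlexHub} + p_{IronWorks}).
∂π/∂p_{FlexHub} = 389 − 4p_{FlexHub} + p_{IronWorks} = 0 ⇒ p_{FlexHub} = 97.25 + 0.25p_{IronWorks}.
Similarly p_{IronWorks} = 97.75 + 0.25p_{FlexHub}.
Plugging p_{IronWorks} into FlexHub's best response: p_{FlexHub} = 97.25 + 0.25(97.75 + 0.25p_{FlexHub}) ⇒ 0.9375p_{FlexHub} = 121.6875, so p_{FlexHub} = 129.8.
Then p_{IronWorks} = 97.75 + 0.25·129.8 = 130.2.
q_{FlexHub} = 285 − 2·129.8 + 130.2 = 155.6.
Profit = (129.8 − 52)·155.6 = 12105.68.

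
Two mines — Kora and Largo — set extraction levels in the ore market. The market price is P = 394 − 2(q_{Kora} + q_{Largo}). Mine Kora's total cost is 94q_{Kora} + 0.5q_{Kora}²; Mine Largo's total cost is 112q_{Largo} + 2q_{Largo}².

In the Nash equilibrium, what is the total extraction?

Mine Kora's profit: π = q_{Kora}(394 − 2(q_{Kora} + q_{Largo})) − 94q_{Kora} − 0.5q_{Kora}².
∂π/∂q_{Kora} = 300 − 5q_{Kora} − 2q_{Largo} = 0, so q_{Kora} = 60 − 0.4q_{Largo}.
For Largo: ∂π/∂q_{Largo} = 282 − 8q_{Largo} − 2q_{Kora} = 0 ⇒ q_{Largo} = 35.25 − 0.25q_{Kora}.
Plugging q_{Largo} into Kora's best response: q_{Kora} = 60 − 0.4(35.25 − 0.25q_{Kora}) ⇒ 0.9q_{Kora} = 45.9, so q_{Kora} = 51.
Then q_{Largo} = 35.25 − 0.25·51 = 22.5.
Total extraction: 51 + 22.5 = 73.5.

73.5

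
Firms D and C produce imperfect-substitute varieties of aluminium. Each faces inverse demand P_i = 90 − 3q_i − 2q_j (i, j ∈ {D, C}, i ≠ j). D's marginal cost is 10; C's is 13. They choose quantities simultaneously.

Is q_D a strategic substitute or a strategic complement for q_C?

Firm D's profit: π = q_D(90 − 3q_D − 2q_C) − 10q_D.
∂π/∂q_D = 80 − 6q_D − 2q_C = 0 ⇒ q_D = 40/3 − (1/3)q_C.
The best-response slope dq_D/dq_C = −1/3 < 0: the reaction function is downward-sloping, so the choices are strategic substitutes.

strategic substitutes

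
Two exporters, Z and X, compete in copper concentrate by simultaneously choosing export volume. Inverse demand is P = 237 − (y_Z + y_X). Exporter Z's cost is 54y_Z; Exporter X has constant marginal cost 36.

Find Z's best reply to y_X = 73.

55

Exporter Z's profit: π = y_Z(237 − (y_Z + y_X)) − 54y_Z.
∂π/∂y_Z = 183 − 2y_Z − y_X = 0, so y_Z = 91.5 − 0.5y_X.
At y_X = 73: y_Z = 91.5 − 0.5·73 = 55.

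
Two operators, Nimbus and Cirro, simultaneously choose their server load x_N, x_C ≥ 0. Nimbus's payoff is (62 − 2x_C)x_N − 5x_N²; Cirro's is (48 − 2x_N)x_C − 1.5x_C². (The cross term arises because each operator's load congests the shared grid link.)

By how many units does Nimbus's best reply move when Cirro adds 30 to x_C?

Expanding Nimbus's payoff: 62x_N − 2x_Cx_N − 5x_N².
∂π/∂x_N = 62 − 2x_C − 10x_N = 0, so x_N = 6.2 − 0.2x_C.
The reaction-function slope is −0.2, so a 30-unit rise in x_C moves x_N by −0.2 × 30 = −6. Nimbus's best response falls — the actions are strategic substitutes.

-6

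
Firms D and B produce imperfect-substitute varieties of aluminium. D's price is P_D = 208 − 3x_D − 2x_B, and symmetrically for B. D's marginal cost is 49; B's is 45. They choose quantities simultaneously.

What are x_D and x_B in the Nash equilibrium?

19.625, 20.625

Firm D's profit: π = x_D(208 − 3x_D − 2x_B) − 49x_D.
∂π/∂x_D = 159 − 6x_D − 2x_B = 0 ⇒ x_D = 26.5 − (1/3)x_B.
Similarly x_B = 163/6 − (1/3)x_D.
Substituting the second reaction function into the first: x_D = 26.5 − (1/3)(163/6 − (1/3)x_D), which gives (8/9)x_D = 157/9 ⇒ x_D = 19.625.
Then x_B = 163/6 − (1/3)·19.625 = 20.625.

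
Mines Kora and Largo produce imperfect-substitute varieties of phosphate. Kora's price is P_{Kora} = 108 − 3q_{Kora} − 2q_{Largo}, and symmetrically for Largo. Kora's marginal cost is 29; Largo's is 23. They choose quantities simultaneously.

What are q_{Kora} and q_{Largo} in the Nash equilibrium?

Mine Kora's profit: π = q_{Kora}(108 − 3q_{Kora} − 2q_{Largo}) − 29q_{Kora}.
∂π/∂q_{Kora} = 79 − 6q_{Kora} − 2q_{Largo} = 0 ⇒ q_{Kora} = 79/6 − (1/3)q_{Largo}.
Similarly q_{Largo} = 85/6 − (1/3)q_{Kora}.
Solving the two reaction functions simultaneously: (1 − (−1/3)(−1/3))q_{Kora} = 79/6 − (1/3)·(85/6), so (8/9)q_{Kora} = 76/9 and q_{Kora} = 9.5.
Then q_{Largo} = 85/6 − (1/3)·9.5 = 11.

9.5, 11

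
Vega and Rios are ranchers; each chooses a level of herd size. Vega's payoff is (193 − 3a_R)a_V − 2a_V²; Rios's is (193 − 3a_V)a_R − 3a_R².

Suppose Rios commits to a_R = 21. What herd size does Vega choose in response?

32.5

Expanding Vega's payoff: 193a_V − 3a_Ra_V − 2a_V².
∂π/∂a_V = 193 − 3a_R − 4a_V = 0, so a_V = 48.25 − 0.75a_R.
At a_R = 21: a_V = 48.25 − 0.75·21 = 32.5.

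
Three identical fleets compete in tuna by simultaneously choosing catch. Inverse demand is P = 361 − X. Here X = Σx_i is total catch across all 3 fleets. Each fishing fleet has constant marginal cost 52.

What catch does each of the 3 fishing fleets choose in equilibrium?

A representative fishing fleet's profit is π_i = x_i(361 − X) − 52x_i, with X = x_i + Σ_{j≠i} x_j.
First-order condition: 309 − 2x_i − Σ_{j≠i} x_j = 0.
In a symmetric equilibrium every fishing fleet chooses the same x, so Σ_{j≠i} x_j = 2x. The condition becomes 309 − 4x = 0, giving x = 309/4 = 77.25.

77.25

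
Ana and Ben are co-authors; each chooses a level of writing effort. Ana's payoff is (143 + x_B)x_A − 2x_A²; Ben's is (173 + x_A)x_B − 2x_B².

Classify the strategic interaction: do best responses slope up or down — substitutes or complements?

Expanding Ana's payoff: 143x_A + x_Bx_A − 2x_A².
∂π/∂x_A = 143 + x_B − 4x_A = 0, so x_A = 35.75 + 0.25x_B.
The best-response slope dx_A/dx_B = 0.25 > 0: the reaction function is upward-sloping, so the choices are strategic complements.

strategic complements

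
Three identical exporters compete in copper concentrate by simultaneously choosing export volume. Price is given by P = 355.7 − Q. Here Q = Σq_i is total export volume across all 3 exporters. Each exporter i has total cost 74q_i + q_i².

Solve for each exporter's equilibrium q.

A representative exporter's profit is π_i = q_i(355.7 − Q) − 74q_i − q_i², with Q = q_i + Σ_{j≠i} q_j.
First-order condition: 281.7 − 4q_i − Σ_{j≠i} q_j = 0.
Imposing symmetry (q_j = q for all j) turns Σ_{j≠i} q_j into 2q, so 281.7 = 6q and q = 46.95.

46.95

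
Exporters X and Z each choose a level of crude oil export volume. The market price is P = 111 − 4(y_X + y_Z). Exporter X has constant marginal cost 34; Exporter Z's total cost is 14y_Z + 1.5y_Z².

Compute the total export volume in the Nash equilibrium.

Exporter X's profit: π = y_X(111 − 4(y_X + y_Z)) − 34y_X.
∂π/∂y_X = 77 − 8y_X − 4y_Z = 0, so y_X = 9.625 − 0.5y_Z.
For Z: ∂π/∂y_Z = 97 − 11y_Z − 4y_X = 0 ⇒ y_Z = 97/11 − (4/11)y_X.
Solving the two reaction functions simultaneously: (1 − (−0.5)(−4/11))y_X = 9.625 − 0.5·(97/11), so (9/11)y_X = 459/88 and y_X = 6.375.
Then y_Z = 97/11 − (4/11)·6.375 = 6.5.
Total export volume: 6.375 + 6.5 = 12.875.

12.875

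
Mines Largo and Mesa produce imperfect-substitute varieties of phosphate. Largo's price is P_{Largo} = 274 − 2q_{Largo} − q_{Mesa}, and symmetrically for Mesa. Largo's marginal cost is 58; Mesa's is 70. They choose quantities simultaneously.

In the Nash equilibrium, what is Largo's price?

Mine Largo's profit: π = q_{Largo}(274 − 2q_{Largo} − q_{Mesa}) − 58q_{Largo}.
∂π/∂q_{Largo} = 216 − 4q_{Largo} − q_{Mesa} = 0 ⇒ q_{Largo} = 54 − 0.25q_{Mesa}.
Similarly q_{Mesa} = 51 − 0.25q_{Largo}.
Solving the two reaction functions simultaneously: (1 − (−0.25)(−0.25))q_{Largo} = 54 − 0.25·51, so 0.9375q_{Largo} = 41.25 and q_{Largo} = 44.
Then q_{Mesa} = 51 − 0.25·44 = 40.
P_{Largo} = 274 − 2·44 − 40 = 146.

146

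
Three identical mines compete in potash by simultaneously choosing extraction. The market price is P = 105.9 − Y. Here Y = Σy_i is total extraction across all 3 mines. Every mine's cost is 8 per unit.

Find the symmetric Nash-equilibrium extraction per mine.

24.475

A representative mine's profit is π_i = y_i(105.9 − Y) − 8y_i, with Y = y_i + Σ_{j≠i} y_j.
First-order condition: 97.9 − 2y_i − Σ_{j≠i} y_j = 0.
In a symmetric equilibrium every mine chooses the same y, so Σ_{j≠i} y_j = 2y. The condition becomes 97.9 − 4y = 0, giving y = 97.9/4 = 24.475.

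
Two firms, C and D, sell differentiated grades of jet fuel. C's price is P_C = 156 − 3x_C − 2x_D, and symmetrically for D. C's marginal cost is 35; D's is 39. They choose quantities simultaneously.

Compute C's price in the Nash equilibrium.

Firm C's profit: π = x_C(156 − 3x_C − 2x_D) − 35x_C.
∂π/∂x_C = 121 − 6x_C − 2x_D = 0 ⇒ x_C = 121/6 − (1/3)x_D.
Similarly x_D = 19.5 − (1/3)x_C.
Substituting the second reaction function into the first: x_C = 121/6 − (1/3)(19.5 − (1/3)x_C), which gives (8/9)x_C = 41/3 ⇒ x_C = 15.375.
Then x_D = 19.5 − (1/3)·15.375 = 14.375.
P_C = 156 − 3·15.375 − 2·14.375 = 81.125.

81.125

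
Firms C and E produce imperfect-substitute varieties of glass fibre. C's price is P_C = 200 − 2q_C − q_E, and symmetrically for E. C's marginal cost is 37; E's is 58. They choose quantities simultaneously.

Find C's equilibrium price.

Firm C's profit: π = q_C(200 − 2q_C − q_E) − 37q_C.
∂π/∂q_C = 163 − 4q_C − q_E = 0 ⇒ q_C = 40.75 − 0.25q_E.
Similarly q_E = 35.5 − 0.25q_C.
Solving the two reaction functions simultaneously: (1 − (−0.25)(−0.25))q_C = 40.75 − 0.25·35.5, so 0.9375q_C = 31.875 and q_C = 34.
Then q_E = 35.5 − 0.25·34 = 27.
P_C = 200 − 2·34 − 27 = 105.

105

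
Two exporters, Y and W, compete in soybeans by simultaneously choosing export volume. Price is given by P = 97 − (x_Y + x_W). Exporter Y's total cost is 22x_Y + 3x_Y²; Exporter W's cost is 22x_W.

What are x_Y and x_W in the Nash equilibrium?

5, 35

Exporter Y's profit: π = x_Y(97 − (x_Y + x_W)) − 22x_Y − 3x_Y².
∂π/∂x_Y = 75 − 8x_Y − x_W = 0, so x_Y = 9.375 − 0.125x_W.
For W: ∂π/∂x_W = 75 − 2x_W − x_Y = 0 ⇒ x_W = 37.5 − 0.5x_Y.
Substituting the second reaction function into the first: x_Y = 9.375 − 0.125(37.5 − 0.5x_Y), which gives 0.9375x_Y = 4.6875 ⇒ x_Y = 5.
Then x_W = 37.5 − 0.5·5 = 35.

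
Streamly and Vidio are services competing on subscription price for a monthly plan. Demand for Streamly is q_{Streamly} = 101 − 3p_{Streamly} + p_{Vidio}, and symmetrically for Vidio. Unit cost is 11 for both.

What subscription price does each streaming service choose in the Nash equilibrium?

26.8

Streamly's profit: π = (p_{Streamly} − 11)(101 − 3p_{Streamly} + p_{Vidio}).
∂π/∂p_{Streamly} = 134 − 6p_{Streamly} + p_{Vidio} = 0 ⇒ p_{Streamly} = 67/3 + (1/6)p_{Vidio}.
Setting p_{Streamly} = p_{Vidio} in the reaction function: p_{Streamly} = 67/3 + (1/6)p_{Streamly}, so p_{Streamly} = (67/3) / (5/6) = 26.8.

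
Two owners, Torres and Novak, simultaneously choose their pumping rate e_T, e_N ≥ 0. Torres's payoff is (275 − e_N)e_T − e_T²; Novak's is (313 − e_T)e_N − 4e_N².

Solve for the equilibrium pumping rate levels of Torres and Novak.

125.8, 23.4

Expanding Torres's payoff: 275e_T − e_Ne_T − e_T².
∂π/∂e_T = 275 − e_N − 2e_T = 0, so e_T = 137.5 − 0.5e_N.
Likewise for Novak: e_N = 39.125 − 0.125e_T.
Substituting the second reaction function into the first: e_T = 137.5 − 0.5(39.125 − 0.125e_T), which gives 0.9375e_T = 117.9375 ⇒ e_T = 125.8.
Then e_N = 39.125 − 0.125·125.8 = 23.4.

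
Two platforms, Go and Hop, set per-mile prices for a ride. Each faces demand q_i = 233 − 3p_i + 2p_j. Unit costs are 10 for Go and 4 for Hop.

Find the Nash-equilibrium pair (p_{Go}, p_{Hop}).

Go's profit: π = (p_{Go} − 10)(233 − 3p_{Go} + 2p_{Hop}).
∂π/∂p_{Go} = 263 − 6p_{Go} + 2p_{Hop} = 0 ⇒ p_{Go} = 263/6 + (1/3)p_{Hop}.
Similarly p_{Hop} = 245/6 + (1/3)p_{Go}.
Substituting the second reaction function into the first: p_{Go} = 263/6 + (1/3)(245/6 + (1/3)p_{Go}), which gives (8/9)p_{Go} = 517/9 ⇒ p_{Go} = 64.625.
Then p_{Hop} = 245/6 + (1/3)·64.625 = 62.375.

64.625, 62.375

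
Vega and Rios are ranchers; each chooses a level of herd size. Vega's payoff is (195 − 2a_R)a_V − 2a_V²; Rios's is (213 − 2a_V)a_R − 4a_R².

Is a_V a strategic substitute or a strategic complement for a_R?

Expanding Vega's payoff: 195a_V − 2a_Ra_V − 2a_V².
∂π/∂a_V = 195 − 2a_R − 4a_V = 0, so a_V = 48.75 − 0.5a_R.
The best-response slope da_V/da_R = −0.5 < 0: the reaction function is downward-sloping, so the choices are strategic substitutes.

strategic substitutes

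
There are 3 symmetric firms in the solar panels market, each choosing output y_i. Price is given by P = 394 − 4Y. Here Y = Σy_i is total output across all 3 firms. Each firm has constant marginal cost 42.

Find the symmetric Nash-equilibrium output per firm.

22

A representative firm's profit is π_i = y_i(394 − 4Y) − 42y_i, with Y = y_i + Σ_{j≠i} y_j.
First-order condition: 352 − 8y_i − 4Σ_{j≠i} y_j = 0.
Imposing symmetry (y_j = y for all j) turns Σ_{j≠i} y_j into 2y, so 352 = 16y and y = 22.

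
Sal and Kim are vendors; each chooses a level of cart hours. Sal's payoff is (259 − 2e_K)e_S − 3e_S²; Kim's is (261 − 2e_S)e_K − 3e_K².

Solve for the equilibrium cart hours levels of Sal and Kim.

Expanding Sal's payoff: 259e_S − 2e_Ke_S − 3e_S².
∂π/∂e_S = 259 − 2e_K − 6e_S = 0, so e_S = 259/6 − (1/3)e_K.
Likewise for Kim: e_K = 43.5 − (1/3)e_S.
Solving the two reaction functions simultaneously: (1 − (−1/3)(−1/3))e_S = 259/6 − (1/3)·43.5, so (8/9)e_S = 86/3 and e_S = 32.25.
Then e_K = 43.5 − (1/3)·32.25 = 32.75.

32.25, 32.75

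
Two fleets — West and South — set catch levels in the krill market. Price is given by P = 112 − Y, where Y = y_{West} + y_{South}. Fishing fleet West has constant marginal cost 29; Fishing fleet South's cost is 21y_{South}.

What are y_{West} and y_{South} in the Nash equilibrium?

Fishing fleet West's profit: π = y_{West}(112 − (y_{West} + y_{South})) − 29y_{West}.
∂π/∂y_{West} = 83 − 2y_{West} − y_{South} = 0, so y_{West} = 41.5 − 0.5y_{South}.
By the same steps for South: y_{South} = 45.5 − 0.5y_{West}.
Solving the two reaction functions simultaneously: (1 − (−0.5)(−0.5))y_{West} = 41.5 − 0.5·45.5, so 0.75y_{West} = 18.75 and y_{West} = 25.
Then y_{South} = 45.5 − 0.5·25 = 33.

25, 33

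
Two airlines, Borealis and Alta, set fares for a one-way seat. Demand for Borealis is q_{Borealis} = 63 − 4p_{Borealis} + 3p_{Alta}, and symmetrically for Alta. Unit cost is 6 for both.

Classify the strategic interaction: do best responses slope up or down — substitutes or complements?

Borealis's profit: π = (p_{Borealis} − 6)(63 − 4p_{Borealis} + 3p_{Alta}).
∂π/∂p_{Borealis} = 87 − 8p_{Borealis} + 3p_{Alta} = 0 ⇒ p_{Borealis} = 10.875 + 0.375p_{Alta}.
The best-response slope dp_{Borealis}/dp_{Alta} = 0.375 > 0: the reaction function is upward-sloping, so the choices are strategic complements.

strategic complements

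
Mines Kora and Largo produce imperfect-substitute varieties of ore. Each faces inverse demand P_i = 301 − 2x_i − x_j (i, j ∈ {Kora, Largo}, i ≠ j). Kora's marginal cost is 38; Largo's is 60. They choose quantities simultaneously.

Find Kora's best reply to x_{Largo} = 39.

Mine Kora's profit: π = x_{Kora}(301 − 2x_{Kora} − x_{Largo}) − 38x_{Kora}.
∂π/∂x_{Kora} = 263 − 4x_{Kora} − x_{Largo} = 0 ⇒ x_{Kora} = 65.75 − 0.25x_{Largo}.
At x_{Largo} = 39: x_{Kora} = 65.75 − 0.25·39 = 56.

56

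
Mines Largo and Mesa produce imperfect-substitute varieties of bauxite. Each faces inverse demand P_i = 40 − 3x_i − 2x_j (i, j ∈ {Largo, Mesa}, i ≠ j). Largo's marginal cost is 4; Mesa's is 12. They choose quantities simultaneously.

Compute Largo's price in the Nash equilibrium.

19

Mine Largo's profit: π = x_{Largo}(40 − 3x_{Largo} − 2x_{Mesa}) − 4x_{Largo}.
∂π/∂x_{Largo} = 36 − 6x_{Largo} − 2x_{Mesa} = 0 ⇒ x_{Largo} = 6 − (1/3)x_{Mesa}.
Similarly x_{Mesa} = 14/3 − (1/3)x_{Largo}.
Plugging x_{Mesa} into Largo's best response: x_{Largo} = 6 − (1/3)(14/3 − (1/3)x_{Largo}) ⇒ (8/9)x_{Largo} = 40/9, so x_{Largo} = 5.
Then x_{Mesa} = 14/3 − (1/3)·5 = 3.
P_{Largo} = 40 − 3·5 − 2·3 = 19.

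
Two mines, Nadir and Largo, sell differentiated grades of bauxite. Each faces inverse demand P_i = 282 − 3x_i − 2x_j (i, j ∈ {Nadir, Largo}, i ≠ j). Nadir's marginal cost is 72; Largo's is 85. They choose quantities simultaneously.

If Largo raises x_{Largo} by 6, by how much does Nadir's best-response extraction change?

-2

Mine Nadir's profit: π = x_{Nadir}(282 − 3x_{Nadir} − 2x_{Largo}) − 72x_{Nadir}.
∂π/∂x_{Nadir} = 210 − 6x_{Nadir} − 2x_{Largo} = 0 ⇒ x_{Nadir} = 35 − (1/3)x_{Largo}.
The reaction-function slope is −1/3, so a 6-unit rise in x_{Largo} moves x_{Nadir} by −1/3 × 6 = −2. Nadir's best response falls — the actions are strategic substitutes.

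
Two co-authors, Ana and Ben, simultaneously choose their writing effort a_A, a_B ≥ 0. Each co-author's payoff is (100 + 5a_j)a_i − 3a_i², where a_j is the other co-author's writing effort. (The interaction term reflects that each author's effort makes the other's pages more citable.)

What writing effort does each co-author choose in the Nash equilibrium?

100

Ana's payoff is (100 + 5a_B)a_A − 3a_A².
∂π/∂a_A = 100 + 5a_B − 6a_A = 0, so a_A = 50/3 + (5/6)a_B.
The game is symmetric, so in equilibrium a_B = a_A: the reaction function gives (1/6)a_A = 50/3, hence a_A = 100.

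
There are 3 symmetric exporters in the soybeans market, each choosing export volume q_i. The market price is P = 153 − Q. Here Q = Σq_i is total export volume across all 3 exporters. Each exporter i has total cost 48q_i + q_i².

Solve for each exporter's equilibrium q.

17.5

A representative exporter's profit is π_i = q_i(153 − Q) − 48q_i − q_i², with Q = q_i + Σ_{j≠i} q_j.
First-order condition: 105 − 4q_i − Σ_{j≠i} q_j = 0.
Imposing symmetry (q_j = q for all j) turns Σ_{j≠i} q_j into 2q, so 105 = 6q and q = 17.5.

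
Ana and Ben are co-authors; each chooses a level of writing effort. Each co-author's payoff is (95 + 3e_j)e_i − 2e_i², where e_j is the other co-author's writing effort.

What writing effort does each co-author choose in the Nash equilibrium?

95

Ana's payoff is (95 + 3e_B)e_A − 2e_A².
∂π/∂e_A = 95 + 3e_B − 4e_A = 0, so e_A = 23.75 + 0.75e_B.
Setting e_A = e_B in the reaction function: e_A = 23.75 + 0.75e_A, so e_A = 23.75 / 0.25 = 95.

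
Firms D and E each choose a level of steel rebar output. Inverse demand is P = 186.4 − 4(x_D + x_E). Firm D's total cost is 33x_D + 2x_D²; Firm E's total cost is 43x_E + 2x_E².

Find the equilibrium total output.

Firm D's profit: π = x_D(186.4 − 4(x_D + x_E)) − 33x_D − 2x_D².
∂π/∂x_D = 153.4 − 12x_D − 4x_E = 0, so x_D = 767/60 − (1/3)x_E.
By the same steps for E: x_E = 11.95 − (1/3)x_D.
Plugging x_E into D's best response: x_D = 767/60 − (1/3)(11.95 − (1/3)x_D) ⇒ (8/9)x_D = 8.8, so x_D = 9.9.
Then x_E = 11.95 − (1/3)·9.9 = 8.65.
Total output: 9.9 + 8.65 = 18.55.

18.55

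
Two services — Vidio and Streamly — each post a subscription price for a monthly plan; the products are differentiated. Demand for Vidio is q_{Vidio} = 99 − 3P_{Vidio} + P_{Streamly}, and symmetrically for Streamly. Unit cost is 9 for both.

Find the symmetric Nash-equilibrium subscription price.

25.2

Vidio's profit: π = (P_{Vidio} − 9)(99 − 3P_{Vidio} + P_{Streamly}).
∂π/∂P_{Vidio} = 126 − 6P_{Vidio} + P_{Streamly} = 0 ⇒ P_{Vidio} = 21 + (1/6)P_{Streamly}.
The game is symmetric, so in equilibrium P_{Streamly} = P_{Vidio}: the reaction function gives (5/6)P_{Vidio} = 21, hence P_{Vidio} = 25.2.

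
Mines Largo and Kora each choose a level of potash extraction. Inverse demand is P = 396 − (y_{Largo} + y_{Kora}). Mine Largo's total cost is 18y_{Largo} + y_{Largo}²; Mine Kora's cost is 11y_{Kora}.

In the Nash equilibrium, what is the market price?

Mine Largo's profit: π = y_{Largo}(396 − (y_{Largo} + y_{Kora})) − 18y_{Largo} − y_{Largo}².
∂π/∂y_{Largo} = 378 − 4y_{Largo} − y_{Kora} = 0, so y_{Largo} = 94.5 − 0.25y_{Kora}.
For Kora: ∂π/∂y_{Kora} = 385 − 2y_{Kora} − y_{Largo} = 0 ⇒ y_{Kora} = 192.5 − 0.5y_{Largo}.
Substituting the second reaction function into the first: y_{Largo} = 94.5 − 0.25(192.5 − 0.5y_{Largo}), which gives 0.875y_{Largo} = 46.375 ⇒ y_{Largo} = 53.
Then y_{Kora} = 192.5 − 0.5·53 = 166.
Equilibrium price: P = 396 − 219 = 177.

177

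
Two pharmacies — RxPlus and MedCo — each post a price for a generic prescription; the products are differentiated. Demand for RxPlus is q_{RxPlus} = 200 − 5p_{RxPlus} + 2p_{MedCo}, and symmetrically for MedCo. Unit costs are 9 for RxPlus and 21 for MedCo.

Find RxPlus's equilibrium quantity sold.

RxPlus's profit: π = (p_{RxPlus} − 9)(200 − 5p_{RxPlus} + 2p_{MedCo}).
∂π/∂p_{RxPlus} = 245 − 10p_{RxPlus} + 2p_{MedCo} = 0 ⇒ p_{RxPlus} = 24.5 + 0.2p_{MedCo}.
Similarly p_{MedCo} = 30.5 + 0.2p_{RxPlus}.
Substituting the second reaction function into the first: p_{RxPlus} = 24.5 + 0.2(30.5 + 0.2p_{RxPlus}), which gives 0.96p_{RxPlus} = 30.6 ⇒ p_{RxPlus} = 31.875.
Then p_{MedCo} = 30.5 + 0.2·31.875 = 36.875.
q_{RxPlus} = 200 − 5·31.875 + 2·36.875 = 114.375.

114.375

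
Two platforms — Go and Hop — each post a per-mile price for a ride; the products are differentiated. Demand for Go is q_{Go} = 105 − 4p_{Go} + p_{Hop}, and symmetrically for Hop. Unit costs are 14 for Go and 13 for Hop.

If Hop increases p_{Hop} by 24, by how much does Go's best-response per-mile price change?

3

Go's profit: π = (p_{Go} − 14)(105 − 4p_{Go} + p_{Hop}).
∂π/∂p_{Go} = 161 − 8p_{Go} + p_{Hop} = 0 ⇒ p_{Go} = 20.125 + 0.125p_{Hop}.
The reaction-function slope is 0.125, so a 24-unit rise in p_{Hop} moves p_{Go} by 0.125 × 24 = 3. Go's best response rises — the actions are strategic complements.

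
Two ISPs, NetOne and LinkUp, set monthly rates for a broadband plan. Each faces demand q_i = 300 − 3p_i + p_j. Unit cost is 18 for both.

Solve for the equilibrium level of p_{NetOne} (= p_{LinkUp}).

NetOne's profit: π = (p_{NetOne} − 18)(300 − 3p_{NetOne} + p_{LinkUp}).
∂π/∂p_{NetOne} = 354 − 6p_{NetOne} + p_{LinkUp} = 0 ⇒ p_{NetOne} = 59 + (1/6)p_{LinkUp}.
Setting p_{NetOne} = p_{LinkUp} in the reaction function: p_{NetOne} = 59 + (1/6)p_{NetOne}, so p_{NetOne} = 59 / (5/6) = 70.8.

70.8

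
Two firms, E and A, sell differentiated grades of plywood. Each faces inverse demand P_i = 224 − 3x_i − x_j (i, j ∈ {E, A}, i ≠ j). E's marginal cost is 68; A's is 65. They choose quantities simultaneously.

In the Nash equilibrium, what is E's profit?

1478.52

Firm E's profit: π = x_E(224 − 3x_E − x_A) − 68x_E.
∂π/∂x_E = 156 − 6x_E − x_A = 0 ⇒ x_E = 26 − (1/6)x_A.
Similarly x_A = 26.5 − (1/6)x_E.
Plugging x_A into E's best response: x_E = 26 − (1/6)(26.5 − (1/6)x_E) ⇒ (35/36)x_E = 259/12, so x_E = 22.2.
Then x_A = 26.5 − (1/6)·22.2 = 22.8.
P_E = 224 − 3·22.2 − 22.8 = 134.6.
Profit = (134.6 − 68)·22.2 = 1478.52.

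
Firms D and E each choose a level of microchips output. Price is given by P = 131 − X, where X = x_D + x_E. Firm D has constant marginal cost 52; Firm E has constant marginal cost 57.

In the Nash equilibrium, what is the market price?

80

Firm D's profit: π = x_D(131 − (x_D + x_E)) − 52x_D.
∂π/∂x_D = 79 − 2x_D − x_E = 0, so x_D = 39.5 − 0.5x_E.
By the same steps for E: x_E = 37 − 0.5x_D.
Substituting the second reaction function into the first: x_D = 39.5 − 0.5(37 − 0.5x_D), which gives 0.75x_D = 21 ⇒ x_D = 28.
Then x_E = 37 − 0.5·28 = 23.
Equilibrium price: P = 131 − 51 = 80.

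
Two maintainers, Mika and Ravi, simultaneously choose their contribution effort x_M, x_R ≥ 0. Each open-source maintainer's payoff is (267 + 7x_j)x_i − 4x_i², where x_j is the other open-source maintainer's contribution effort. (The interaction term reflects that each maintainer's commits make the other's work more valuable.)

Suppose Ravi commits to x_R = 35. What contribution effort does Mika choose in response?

64

Mika's payoff is (267 + 7x_R)x_M − 4x_M².
∂π/∂x_M = 267 + 7x_R − 8x_M = 0, so x_M = 33.375 + 0.875x_R.
At x_R = 35: x_M = 33.375 + 0.875·35 = 64.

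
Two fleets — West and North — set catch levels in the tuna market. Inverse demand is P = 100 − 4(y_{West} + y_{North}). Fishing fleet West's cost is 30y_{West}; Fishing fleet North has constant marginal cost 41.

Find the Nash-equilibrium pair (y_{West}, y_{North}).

6.75, 4

Fishing fleet West's profit: π = y_{West}(100 − 4(y_{West} + y_{North})) − 30y_{West}.
∂π/∂y_{West} = 70 − 8y_{West} − 4y_{North} = 0, so y_{West} = 8.75 − 0.5y_{North}.
By the same steps for North: y_{North} = 7.375 − 0.5y_{West}.
Plugging y_{North} into West's best response: y_{West} = 8.75 − 0.5(7.375 − 0.5y_{West}) ⇒ 0.75y_{West} = 5.0625, so y_{West} = 6.75.
Then y_{North} = 7.375 − 0.5·6.75 = 4.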